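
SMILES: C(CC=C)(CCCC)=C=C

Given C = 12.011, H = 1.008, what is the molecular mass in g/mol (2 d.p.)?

136.24

Molecular formula: C10H16.
M = 10×12.011 + 16×1.008 = 136.24 g/mol.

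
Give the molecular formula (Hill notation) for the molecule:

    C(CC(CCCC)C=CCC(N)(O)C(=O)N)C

Heavy atoms from the SMILES: 13 C, 2 N, 2 O.
Implicit hydrogens by atom environment:
  6 × C: 2 H each → 12
  3 × C: 1 H each → 3
  2 × C: 3 H each → 6
  2 × C: no H
  2 × N: 2 H each → 4
  1 × O: 1 H
  1 × O: no H
  Total hydrogens = 26.
Molecular formula: C13H26N2O2

C13H26N2O2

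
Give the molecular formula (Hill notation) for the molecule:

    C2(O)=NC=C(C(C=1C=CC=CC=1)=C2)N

Heavy atoms from the SMILES: 11 C, 2 N, 1 O.
Implicit hydrogens by atom environment:
  7 × C (aromatic): 1 H each → 7
  4 × C (aromatic): no H
  1 × N: 2 H
  1 × N (aromatic): no H
  1 × O: 1 H
  Total hydrogens = 10.
Molecular formula: C11H10N2O

C11H10N2O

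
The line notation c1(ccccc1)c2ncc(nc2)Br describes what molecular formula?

C10H7BrN2

Heavy atoms from the SMILES: 1 Br, 10 C, 2 N.
Implicit hydrogens by atom environment:
  7 × C (aromatic): 1 H each → 7
  3 × C (aromatic): no H
  2 × N (aromatic): no H
  1 × Br: no H
  Total hydrogens = 7.
Molecular formula: C10H7BrN2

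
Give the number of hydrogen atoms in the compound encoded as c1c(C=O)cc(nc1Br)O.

Hydrogens are implicit in SMILES; fill each atom to its normal valence:
  3 × C (aromatic): no H
  2 × C (aromatic): 1 H each → 2
  1 × Br: no H
  1 × C: 1 H
  1 × N (aromatic): no H
  1 × O: 1 H
  1 × O: no H
  Total hydrogens = 4.

4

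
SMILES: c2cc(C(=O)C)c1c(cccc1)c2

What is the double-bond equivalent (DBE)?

Molecular formula from the SMILES: C12H10O.
DoU = (2C + 2 + N − H − X)/2 = (2·12 + 2 + 0 − 10 − 0)/2 = 16/2 = 8.
(Structurally: 2 ring(s) + 6 π bond(s) = 8.)

8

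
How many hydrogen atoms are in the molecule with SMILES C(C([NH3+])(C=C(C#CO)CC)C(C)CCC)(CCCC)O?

32

Hydrogens are implicit in SMILES; fill each atom to its normal valence:
  6 × C: 2 H each → 12
  4 × C: 3 H each → 12
  4 × C: no H
  3 × C: 1 H each → 3
  2 × O: 1 H each → 2
  1 × N (charge +1): 3 H
  Total hydrogens = 32.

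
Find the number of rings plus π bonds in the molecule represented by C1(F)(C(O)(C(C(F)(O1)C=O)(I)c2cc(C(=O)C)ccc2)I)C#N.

9

Molecular formula from the SMILES: C14H9F2I2NO4.
DoU = (2C + 2 + N − H − X)/2 = (2·14 + 2 + 1 − 9 − 4)/2 = 18/2 = 9.
(Structurally: 2 ring(s) + 7 π bond(s) = 9.)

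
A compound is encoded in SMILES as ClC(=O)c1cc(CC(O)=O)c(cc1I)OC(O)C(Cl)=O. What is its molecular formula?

C11H7Cl2IO6

Heavy atoms from the SMILES: 11 C, 2 Cl, 1 I, 6 O.
Implicit hydrogens by atom environment:
  4 × C (aromatic): no H
  4 × O: no H
  3 × C: no H
  2 × C (aromatic): 1 H each → 2
  2 × Cl: no H
  2 × O: 1 H each → 2
  1 × C: 2 H
  1 × C: 1 H
  1 × I: no H
  Total hydrogens = 7.
Molecular formula: C11H7Cl2IO6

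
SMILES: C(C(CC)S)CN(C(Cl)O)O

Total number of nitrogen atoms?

1

The symbol for nitrogen appears 1 time in the SMILES.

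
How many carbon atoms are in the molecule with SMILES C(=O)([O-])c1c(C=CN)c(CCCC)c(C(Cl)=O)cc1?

The symbol for carbon appears 14 times in the SMILES. Lowercase c denotes aromatic carbon and counts toward C.

14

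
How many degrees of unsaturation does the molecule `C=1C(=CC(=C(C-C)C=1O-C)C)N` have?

Molecular formula from the SMILES: C10H15NO.
DoU = (2C + 2 + N − H − X)/2 = (2·10 + 2 + 1 − 15 − 0)/2 = 8/2 = 4.
(Structurally: 1 ring(s) + 3 π bond(s) = 4.)

4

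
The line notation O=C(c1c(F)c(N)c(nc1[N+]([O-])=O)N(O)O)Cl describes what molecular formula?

C6H4ClFN4O5

Heavy atoms from the SMILES: 6 C, 1 Cl, 1 F, 4 N, 5 O.
Implicit hydrogens by atom environment:
  5 × C (aromatic): no H
  2 × O: 1 H each → 2
  2 × O: no H
  1 × C: no H
  1 × Cl: no H
  1 × F: no H
  1 × N: 2 H
  1 × N (aromatic): no H
  1 × N: no H
  1 × N (charge +1): no H
  1 × O (charge -1): no H
  Total hydrogens = 4.
Molecular formula: C6H4ClFN4O5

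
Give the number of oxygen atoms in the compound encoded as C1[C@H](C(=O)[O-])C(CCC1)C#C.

2

The symbol for oxygen appears 2 times in the SMILES.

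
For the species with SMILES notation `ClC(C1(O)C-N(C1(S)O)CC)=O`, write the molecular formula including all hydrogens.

C6H10ClNO3S

Heavy atoms from the SMILES: 6 C, 1 Cl, 1 N, 3 O, 1 S.
Implicit hydrogens by atom environment:
  3 × C: no H
  2 × C: 2 H each → 4
  2 × O: 1 H each → 2
  1 × C: 3 H
  1 × Cl: no H
  1 × N: no H
  1 × O: no H
  1 × S: 1 H
  Total hydrogens = 10.
Molecular formula: C6H10ClNO3S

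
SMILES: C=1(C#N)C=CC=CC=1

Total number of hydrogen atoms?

Hydrogens are implicit in SMILES; fill each atom to its normal valence:
  5 × C (aromatic): 1 H each → 5
  1 × C (aromatic): no H
  1 × C: no H
  1 × N: no H
  Total hydrogens = 5.

5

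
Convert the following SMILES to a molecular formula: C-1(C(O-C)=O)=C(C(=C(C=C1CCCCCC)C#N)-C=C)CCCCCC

Heavy atoms from the SMILES: 23 C, 1 N, 2 O.
Implicit hydrogens by atom environment:
  11 × C: 2 H each → 22
  5 × C (aromatic): no H
  3 × C: 3 H each → 9
  2 × C: no H
  2 × O: no H
  1 × C (aromatic): 1 H
  1 × C: 1 H
  1 × N: no H
  Total hydrogens = 33.
Molecular formula: C23H33NO2

C23H33NO2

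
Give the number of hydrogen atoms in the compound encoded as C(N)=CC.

Hydrogens are implicit in SMILES; fill each atom to its normal valence:
  2 × C: 1 H each → 2
  1 × C: 3 H
  1 × N: 2 H
  Total hydrogens = 7.

7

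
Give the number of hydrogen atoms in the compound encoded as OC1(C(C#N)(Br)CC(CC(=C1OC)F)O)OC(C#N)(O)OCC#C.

14

Hydrogens are implicit in SMILES; fill each atom to its normal valence:
  8 × C: no H
  3 × C: 2 H each → 6
  3 × O: 1 H each → 3
  3 × O: no H
  2 × C: 1 H each → 2
  2 × N: no H
  1 × Br: no H
  1 × C: 3 H
  1 × F: no H
  Total hydrogens = 14.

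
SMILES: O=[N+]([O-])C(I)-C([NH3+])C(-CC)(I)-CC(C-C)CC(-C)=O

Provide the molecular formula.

Heavy atoms from the SMILES: 12 C, 2 I, 2 N, 3 O.
Implicit hydrogens by atom environment:
  4 × C: 2 H each → 8
  3 × C: 3 H each → 9
  3 × C: 1 H each → 3
  2 × C: no H
  2 × I: no H
  2 × O: no H
  1 × N (charge +1): 3 H
  1 × N (charge +1): no H
  1 × O (charge -1): no H
  Total hydrogens = 23.
Net charge +1.
Molecular formula: C12H23I2N2O3+

C12H23I2N2O3+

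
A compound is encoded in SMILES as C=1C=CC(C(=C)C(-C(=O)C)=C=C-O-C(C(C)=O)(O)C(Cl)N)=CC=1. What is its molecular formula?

Heavy atoms from the SMILES: 17 C, 1 Cl, 1 N, 4 O.
Implicit hydrogens by atom environment:
  6 × C: no H
  5 × C (aromatic): 1 H each → 5
  3 × O: no H
  2 × C: 3 H each → 6
  2 × C: 1 H each → 2
  1 × C: 2 H
  1 × C (aromatic): no H
  1 × Cl: no H
  1 × N: 2 H
  1 × O: 1 H
  Total hydrogens = 18.
Molecular formula: C17H18ClNO4

C17H18ClNO4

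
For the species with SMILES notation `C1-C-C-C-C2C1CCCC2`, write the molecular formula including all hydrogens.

C10H18

Heavy atoms from the SMILES: 10 C.
Implicit hydrogens by atom environment:
  8 × C: 2 H each → 16
  2 × C: 1 H each → 2
  Total hydrogens = 18.
Molecular formula: C10H18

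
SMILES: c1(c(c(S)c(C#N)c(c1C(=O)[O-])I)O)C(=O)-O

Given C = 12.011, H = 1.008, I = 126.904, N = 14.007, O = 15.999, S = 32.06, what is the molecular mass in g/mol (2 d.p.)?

364.09

Molecular formula: C9H3INO5S-.
M = 9×12.011 + 3×1.008 + 1×126.904 + 1×14.007 + 5×15.999 + 1×32.06 = 364.09 g/mol.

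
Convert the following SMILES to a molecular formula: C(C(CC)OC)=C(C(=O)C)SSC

C9H16O2S2

Heavy atoms from the SMILES: 9 C, 2 O, 2 S.
Implicit hydrogens by atom environment:
  4 × C: 3 H each → 12
  2 × C: 1 H each → 2
  2 × C: no H
  2 × O: no H
  2 × S: no H
  1 × C: 2 H
  Total hydrogens = 16.
Molecular formula: C9H16O2S2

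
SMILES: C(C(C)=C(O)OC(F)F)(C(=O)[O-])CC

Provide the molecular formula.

C8H11F2O4-

Heavy atoms from the SMILES: 8 C, 2 F, 4 O.
Implicit hydrogens by atom environment:
  3 × C: no H
  2 × C: 3 H each → 6
  2 × C: 1 H each → 2
  2 × F: no H
  2 × O: no H
  1 × C: 2 H
  1 × O: 1 H
  1 × O (charge -1): no H
  Total hydrogens = 11.
Net charge -1.
Molecular formula: C8H11F2O4-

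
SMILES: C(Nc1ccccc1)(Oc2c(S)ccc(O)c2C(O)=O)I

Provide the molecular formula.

Heavy atoms from the SMILES: 14 C, 1 I, 1 N, 4 O, 1 S.
Implicit hydrogens by atom environment:
  7 × C (aromatic): 1 H each → 7
  5 × C (aromatic): no H
  2 × O: 1 H each → 2
  2 × O: no H
  1 × C: 1 H
  1 × C: no H
  1 × I: no H
  1 × N: 1 H
  1 × S: 1 H
  Total hydrogens = 12.
Molecular formula: C14H12INO4S

C14H12INO4S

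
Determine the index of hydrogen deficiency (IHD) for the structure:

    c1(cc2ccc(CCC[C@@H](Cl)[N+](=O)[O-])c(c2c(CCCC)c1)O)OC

Molecular formula from the SMILES: C19H24ClNO4.
DoU = (2C + 2 + N − H − X)/2 = (2·19 + 2 + 1 − 24 − 1)/2 = 16/2 = 8.
(Structurally: 2 ring(s) + 6 π bond(s) = 8.)

8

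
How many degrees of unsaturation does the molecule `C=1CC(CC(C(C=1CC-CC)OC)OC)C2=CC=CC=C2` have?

Molecular formula from the SMILES: C19H28O2.
DoU = (2C + 2 + N − H − X)/2 = (2·19 + 2 + 0 − 28 − 0)/2 = 12/2 = 6.
(Structurally: 2 ring(s) + 4 π bond(s) = 6.)

6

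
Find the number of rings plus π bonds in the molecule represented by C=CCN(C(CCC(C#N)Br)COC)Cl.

Molecular formula from the SMILES: C10H16BrClN2O.
DoU = (2C + 2 + N − H − X)/2 = (2·10 + 2 + 2 − 16 − 2)/2 = 6/2 = 3.
(Structurally: 0 ring(s) + 3 π bond(s) = 3.)

3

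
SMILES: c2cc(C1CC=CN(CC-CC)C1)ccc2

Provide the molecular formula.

Heavy atoms from the SMILES: 15 C, 1 N.
Implicit hydrogens by atom environment:
  5 × C: 2 H each → 10
  5 × C (aromatic): 1 H each → 5
  3 × C: 1 H each → 3
  1 × C: 3 H
  1 × C (aromatic): no H
  1 × N: no H
  Total hydrogens = 21.
Molecular formula: C15H21N

C15H21N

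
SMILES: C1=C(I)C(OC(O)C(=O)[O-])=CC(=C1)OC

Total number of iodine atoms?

1

The symbol for iodine appears 1 time in the SMILES.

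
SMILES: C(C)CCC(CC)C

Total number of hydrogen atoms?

18

Hydrogens are implicit in SMILES; fill each atom to its normal valence:
  4 × C: 2 H each → 8
  3 × C: 3 H each → 9
  1 × C: 1 H
  Total hydrogens = 18.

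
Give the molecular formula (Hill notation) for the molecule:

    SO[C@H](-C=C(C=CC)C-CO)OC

C9H16O3S

Heavy atoms from the SMILES: 9 C, 3 O, 1 S.
Implicit hydrogens by atom environment:
  4 × C: 1 H each → 4
  2 × C: 3 H each → 6
  2 × C: 2 H each → 4
  2 × O: no H
  1 × C: no H
  1 × O: 1 H
  1 × S: 1 H
  Total hydrogens = 16.
Molecular formula: C9H16O3S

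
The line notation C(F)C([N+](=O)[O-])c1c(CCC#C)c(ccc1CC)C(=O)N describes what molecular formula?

C15H17FN2O3

Heavy atoms from the SMILES: 15 C, 1 F, 2 N, 3 O.
Implicit hydrogens by atom environment:
  4 × C: 2 H each → 8
  4 × C (aromatic): no H
  2 × C (aromatic): 1 H each → 2
  2 × C: 1 H each → 2
  2 × C: no H
  2 × O: no H
  1 × C: 3 H
  1 × F: no H
  1 × N: 2 H
  1 × N (charge +1): no H
  1 × O (charge -1): no H
  Total hydrogens = 17.
Molecular formula: C15H17FN2O3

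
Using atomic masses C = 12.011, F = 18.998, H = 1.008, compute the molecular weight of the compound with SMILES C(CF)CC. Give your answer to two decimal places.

Molecular formula: C4H9F.
M = 4×12.011 + 1×18.998 + 9×1.008 = 76.11 g/mol.

76.11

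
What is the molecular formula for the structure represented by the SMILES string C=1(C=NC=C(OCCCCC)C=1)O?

C10H15NO2

Heavy atoms from the SMILES: 10 C, 1 N, 2 O.
Implicit hydrogens by atom environment:
  4 × C: 2 H each → 8
  3 × C (aromatic): 1 H each → 3
  2 × C (aromatic): no H
  1 × C: 3 H
  1 × N (aromatic): no H
  1 × O: 1 H
  1 × O: no H
  Total hydrogens = 15.
Molecular formula: C10H15NO2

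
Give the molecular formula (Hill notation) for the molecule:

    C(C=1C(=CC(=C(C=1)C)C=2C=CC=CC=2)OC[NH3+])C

Heavy atoms from the SMILES: 16 C, 1 N, 1 O.
Implicit hydrogens by atom environment:
  7 × C (aromatic): 1 H each → 7
  5 × C (aromatic): no H
  2 × C: 3 H each → 6
  2 × C: 2 H each → 4
  1 × N (charge +1): 3 H
  1 × O: no H
  Total hydrogens = 20.
Net charge +1.
Molecular formula: C16H20NO+

C16H20NO+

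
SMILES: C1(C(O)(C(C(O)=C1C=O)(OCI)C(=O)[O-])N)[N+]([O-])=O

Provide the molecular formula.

C8H8IN2O8-

Heavy atoms from the SMILES: 8 C, 1 I, 2 N, 8 O.
Implicit hydrogens by atom environment:
  5 × C: no H
  4 × O: no H
  2 × C: 1 H each → 2
  2 × O: 1 H each → 2
  2 × O (charge -1): no H
  1 × C: 2 H
  1 × I: no H
  1 × N: 2 H
  1 × N (charge +1): no H
  Total hydrogens = 8.
Net charge -1.
Molecular formula: C8H8IN2O8-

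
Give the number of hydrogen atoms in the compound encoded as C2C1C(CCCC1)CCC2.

18

Hydrogens are implicit in SMILES; fill each atom to its normal valence:
  8 × C: 2 H each → 16
  2 × C: 1 H each → 2
  Total hydrogens = 18.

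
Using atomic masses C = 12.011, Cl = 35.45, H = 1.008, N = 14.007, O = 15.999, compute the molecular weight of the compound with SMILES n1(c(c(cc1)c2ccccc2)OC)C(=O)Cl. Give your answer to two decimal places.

Molecular formula: C12H10ClNO2.
M = 12×12.011 + 1×35.45 + 10×1.008 + 1×14.007 + 2×15.999 = 235.67 g/mol.

235.67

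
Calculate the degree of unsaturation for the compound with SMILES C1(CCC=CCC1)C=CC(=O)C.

4

Molecular formula from the SMILES: C11H16O.
DoU = (2C + 2 + N − H − X)/2 = (2·11 + 2 + 0 − 16 − 0)/2 = 8/2 = 4.
(Structurally: 1 ring(s) + 3 π bond(s) = 4.)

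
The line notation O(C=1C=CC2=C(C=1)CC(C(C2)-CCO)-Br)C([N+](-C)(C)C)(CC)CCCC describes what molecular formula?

Heavy atoms from the SMILES: 1 Br, 22 C, 1 N, 2 O.
Implicit hydrogens by atom environment:
  8 × C: 2 H each → 16
  5 × C: 3 H each → 15
  3 × C (aromatic): 1 H each → 3
  3 × C (aromatic): no H
  2 × C: 1 H each → 2
  1 × Br: no H
  1 × C: no H
  1 × N (charge +1): no H
  1 × O: 1 H
  1 × O: no H
  Total hydrogens = 37.
Net charge +1.
Molecular formula: C22H37BrNO2+

C22H37BrNO2+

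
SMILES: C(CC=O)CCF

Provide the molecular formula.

C5H9FO

Heavy atoms from the SMILES: 5 C, 1 F, 1 O.
Implicit hydrogens by atom environment:
  4 × C: 2 H each → 8
  1 × C: 1 H
  1 × F: no H
  1 × O: no H
  Total hydrogens = 9.
Molecular formula: C5H9FO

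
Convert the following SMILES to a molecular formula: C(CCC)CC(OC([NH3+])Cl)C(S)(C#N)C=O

Heavy atoms from the SMILES: 10 C, 1 Cl, 2 N, 2 O, 1 S.
Implicit hydrogens by atom environment:
  4 × C: 2 H each → 8
  3 × C: 1 H each → 3
  2 × C: no H
  2 × O: no H
  1 × C: 3 H
  1 × Cl: no H
  1 × N (charge +1): 3 H
  1 × N: no H
  1 × S: 1 H
  Total hydrogens = 18.
Net charge +1.
Molecular formula: C10H18ClN2O2S+

C10H18ClN2O2S+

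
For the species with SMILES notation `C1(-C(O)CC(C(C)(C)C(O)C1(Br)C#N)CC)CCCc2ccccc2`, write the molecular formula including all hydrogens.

Heavy atoms from the SMILES: 1 Br, 21 C, 1 N, 2 O.
Implicit hydrogens by atom environment:
  5 × C: 2 H each → 10
  5 × C (aromatic): 1 H each → 5
  4 × C: 1 H each → 4
  3 × C: 3 H each → 9
  3 × C: no H
  2 × O: 1 H each → 2
  1 × Br: no H
  1 × C (aromatic): no H
  1 × N: no H
  Total hydrogens = 30.
Molecular formula: C21H30BrNO2

C21H30BrNO2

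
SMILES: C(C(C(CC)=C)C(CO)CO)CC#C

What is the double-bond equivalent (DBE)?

3

Molecular formula from the SMILES: C12H20O2.
DoU = (2C + 2 + N − H − X)/2 = (2·12 + 2 + 0 − 20 − 0)/2 = 6/2 = 3.
(Structurally: 0 ring(s) + 3 π bond(s) = 3.)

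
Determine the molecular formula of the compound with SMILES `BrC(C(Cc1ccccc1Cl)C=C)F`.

C11H11BrClF

Heavy atoms from the SMILES: 1 Br, 11 C, 1 Cl, 1 F.
Implicit hydrogens by atom environment:
  4 × C (aromatic): 1 H each → 4
  3 × C: 1 H each → 3
  2 × C: 2 H each → 4
  2 × C (aromatic): no H
  1 × Br: no H
  1 × Cl: no H
  1 × F: no H
  Total hydrogens = 11.
Molecular formula: C11H11BrClF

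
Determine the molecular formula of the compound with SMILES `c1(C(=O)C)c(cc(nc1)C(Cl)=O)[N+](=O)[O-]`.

C8H5ClN2O4

Heavy atoms from the SMILES: 8 C, 1 Cl, 2 N, 4 O.
Implicit hydrogens by atom environment:
  3 × C (aromatic): no H
  3 × O: no H
  2 × C (aromatic): 1 H each → 2
  2 × C: no H
  1 × C: 3 H
  1 × Cl: no H
  1 × N (aromatic): no H
  1 × N (charge +1): no H
  1 × O (charge -1): no H
  Total hydrogens = 5.
Molecular formula: C8H5ClN2O4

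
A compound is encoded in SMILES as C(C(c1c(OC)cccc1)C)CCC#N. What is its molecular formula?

C13H17NO

Heavy atoms from the SMILES: 13 C, 1 N, 1 O.
Implicit hydrogens by atom environment:
  4 × C (aromatic): 1 H each → 4
  3 × C: 2 H each → 6
  2 × C: 3 H each → 6
  2 × C (aromatic): no H
  1 × C: 1 H
  1 × C: no H
  1 × N: no H
  1 × O: no H
  Total hydrogens = 17.
Molecular formula: C13H17NO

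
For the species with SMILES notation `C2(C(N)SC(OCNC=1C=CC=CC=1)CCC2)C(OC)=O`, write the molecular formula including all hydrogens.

C15H22N2O3S

Heavy atoms from the SMILES: 15 C, 2 N, 3 O, 1 S.
Implicit hydrogens by atom environment:
  5 × C (aromatic): 1 H each → 5
  4 × C: 2 H each → 8
  3 × C: 1 H each → 3
  3 × O: no H
  1 × C: 3 H
  1 × C: no H
  1 × C (aromatic): no H
  1 × N: 2 H
  1 × N: 1 H
  1 × S: no H
  Total hydrogens = 22.
Molecular formula: C15H22N2O3S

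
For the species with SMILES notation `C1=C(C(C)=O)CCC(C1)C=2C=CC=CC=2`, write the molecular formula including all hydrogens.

C14H16O

Heavy atoms from the SMILES: 14 C, 1 O.
Implicit hydrogens by atom environment:
  5 × C (aromatic): 1 H each → 5
  3 × C: 2 H each → 6
  2 × C: 1 H each → 2
  2 × C: no H
  1 × C: 3 H
  1 × C (aromatic): no H
  1 × O: no H
  Total hydrogens = 16.
Molecular formula: C14H16O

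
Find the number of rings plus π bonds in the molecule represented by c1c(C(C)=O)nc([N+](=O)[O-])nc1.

6

Molecular formula from the SMILES: C6H5N3O3.
DoU = (2C + 2 + N − H − X)/2 = (2·6 + 2 + 3 − 5 − 0)/2 = 12/2 = 6.
(Structurally: 1 ring(s) + 5 π bond(s) = 6.)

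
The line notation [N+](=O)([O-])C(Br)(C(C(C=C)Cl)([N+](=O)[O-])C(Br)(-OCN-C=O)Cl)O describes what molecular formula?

C8H9Br2Cl2N3O7

Heavy atoms from the SMILES: 2 Br, 8 C, 2 Cl, 3 N, 7 O.
Implicit hydrogens by atom environment:
  4 × O: no H
  3 × C: 1 H each → 3
  3 × C: no H
  2 × Br: no H
  2 × C: 2 H each → 4
  2 × Cl: no H
  2 × N (charge +1): no H
  2 × O (charge -1): no H
  1 × N: 1 H
  1 × O: 1 H
  Total hydrogens = 9.
Molecular formula: C8H9Br2Cl2N3O7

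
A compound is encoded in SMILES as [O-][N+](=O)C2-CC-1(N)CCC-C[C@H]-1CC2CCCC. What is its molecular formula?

Heavy atoms from the SMILES: 14 C, 2 N, 2 O.
Implicit hydrogens by atom environment:
  9 × C: 2 H each → 18
  3 × C: 1 H each → 3
  1 × C: 3 H
  1 × C: no H
  1 × N: 2 H
  1 × N (charge +1): no H
  1 × O: no H
  1 × O (charge -1): no H
  Total hydrogens = 26.
Molecular formula: C14H26N2O2

C14H26N2O2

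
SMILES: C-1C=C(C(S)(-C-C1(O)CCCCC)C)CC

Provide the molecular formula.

C14H26OS

Heavy atoms from the SMILES: 14 C, 1 O, 1 S.
Implicit hydrogens by atom environment:
  7 × C: 2 H each → 14
  3 × C: 3 H each → 9
  3 × C: no H
  1 × C: 1 H
  1 × O: 1 H
  1 × S: 1 H
  Total hydrogens = 26.
Molecular formula: C14H26OS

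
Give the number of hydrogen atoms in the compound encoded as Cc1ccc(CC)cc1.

Hydrogens are implicit in SMILES; fill each atom to its normal valence:
  4 × C (aromatic): 1 H each → 4
  2 × C: 3 H each → 6
  2 × C (aromatic): no H
  1 × C: 2 H
  Total hydrogens = 12.

12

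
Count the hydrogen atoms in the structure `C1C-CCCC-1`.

Hydrogens are implicit in SMILES; fill each atom to its normal valence:
  6 × C: 2 H each → 12
  Total hydrogens = 12.

12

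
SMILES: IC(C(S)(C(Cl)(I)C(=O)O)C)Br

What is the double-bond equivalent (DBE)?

1

Molecular formula from the SMILES: C5H6BrClI2O2S.
DoU = (2C + 2 + N − H − X)/2 = (2·5 + 2 + 0 − 6 − 4)/2 = 2/2 = 1.
(Structurally: 0 ring(s) + 1 π bond(s) = 1.)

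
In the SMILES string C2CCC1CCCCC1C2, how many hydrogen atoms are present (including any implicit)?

Hydrogens are implicit in SMILES; fill each atom to its normal valence:
  8 × C: 2 H each → 16
  2 × C: 1 H each → 2
  Total hydrogens = 18.

18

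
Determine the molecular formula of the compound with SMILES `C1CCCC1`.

Heavy atoms from the SMILES: 5 C.
Implicit hydrogens by atom environment:
  5 × C: 2 H each → 10
  Total hydrogens = 10.
Molecular formula: C5H10

C5H10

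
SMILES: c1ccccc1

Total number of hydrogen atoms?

6

Hydrogens are implicit in SMILES; fill each atom to its normal valence:
  6 × C (aromatic): 1 H each → 6
  Total hydrogens = 6.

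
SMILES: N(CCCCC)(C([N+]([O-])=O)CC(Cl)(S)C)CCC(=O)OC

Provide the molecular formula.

Heavy atoms from the SMILES: 13 C, 1 Cl, 2 N, 4 O, 1 S.
Implicit hydrogens by atom environment:
  7 × C: 2 H each → 14
  3 × C: 3 H each → 9
  3 × O: no H
  2 × C: no H
  1 × C: 1 H
  1 × Cl: no H
  1 × N: no H
  1 × N (charge +1): no H
  1 × O (charge -1): no H
  1 × S: 1 H
  Total hydrogens = 25.
Molecular formula: C13H25ClN2O4S

C13H25ClN2O4S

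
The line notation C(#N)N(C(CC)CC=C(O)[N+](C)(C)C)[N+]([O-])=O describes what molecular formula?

C10H19N4O3+

Heavy atoms from the SMILES: 10 C, 4 N, 3 O.
Implicit hydrogens by atom environment:
  4 × C: 3 H each → 12
  2 × C: 2 H each → 4
  2 × C: 1 H each → 2
  2 × C: no H
  2 × N: no H
  2 × N (charge +1): no H
  1 × O: 1 H
  1 × O: no H
  1 × O (charge -1): no H
  Total hydrogens = 19.
Net charge +1.
Molecular formula: C10H19N4O3+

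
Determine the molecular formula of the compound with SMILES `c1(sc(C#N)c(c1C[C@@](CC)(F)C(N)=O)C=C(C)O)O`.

Heavy atoms from the SMILES: 13 C, 1 F, 2 N, 3 O, 1 S.
Implicit hydrogens by atom environment:
  4 × C (aromatic): no H
  4 × C: no H
  2 × C: 3 H each → 6
  2 × C: 2 H each → 4
  2 × O: 1 H each → 2
  1 × C: 1 H
  1 × F: no H
  1 × N: 2 H
  1 × N: no H
  1 × O: no H
  1 × S (aromatic): no H
  Total hydrogens = 15.
Molecular formula: C13H15FN2O3S

C13H15FN2O3S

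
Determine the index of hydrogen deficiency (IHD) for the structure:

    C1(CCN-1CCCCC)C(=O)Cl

Molecular formula from the SMILES: C9H16ClNO.
DoU = (2C + 2 + N − H − X)/2 = (2·9 + 2 + 1 − 16 − 1)/2 = 4/2 = 2.
(Structurally: 1 ring(s) + 1 π bond(s) = 2.)

2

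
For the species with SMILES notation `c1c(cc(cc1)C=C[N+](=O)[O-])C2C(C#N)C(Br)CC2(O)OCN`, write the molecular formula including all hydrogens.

Heavy atoms from the SMILES: 1 Br, 15 C, 3 N, 4 O.
Implicit hydrogens by atom environment:
  5 × C: 1 H each → 5
  4 × C (aromatic): 1 H each → 4
  2 × C: 2 H each → 4
  2 × C: no H
  2 × C (aromatic): no H
  2 × O: no H
  1 × Br: no H
  1 × N: 2 H
  1 × N: no H
  1 × N (charge +1): no H
  1 × O: 1 H
  1 × O (charge -1): no H
  Total hydrogens = 16.
Molecular formula: C15H16BrN3O4

C15H16BrN3O4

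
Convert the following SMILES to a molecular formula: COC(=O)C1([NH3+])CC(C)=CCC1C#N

Heavy atoms from the SMILES: 10 C, 2 N, 2 O.
Implicit hydrogens by atom environment:
  4 × C: no H
  2 × C: 3 H each → 6
  2 × C: 2 H each → 4
  2 × C: 1 H each → 2
  2 × O: no H
  1 × N (charge +1): 3 H
  1 × N: no H
  Total hydrogens = 15.
Net charge +1.
Molecular formula: C10H15N2O2+

C10H15N2O2+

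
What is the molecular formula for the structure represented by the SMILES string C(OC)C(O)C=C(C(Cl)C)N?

Heavy atoms from the SMILES: 7 C, 1 Cl, 1 N, 2 O.
Implicit hydrogens by atom environment:
  3 × C: 1 H each → 3
  2 × C: 3 H each → 6
  1 × C: 2 H
  1 × C: no H
  1 × Cl: no H
  1 × N: 2 H
  1 × O: 1 H
  1 × O: no H
  Total hydrogens = 14.
Molecular formula: C7H14ClNO2

C7H14ClNO2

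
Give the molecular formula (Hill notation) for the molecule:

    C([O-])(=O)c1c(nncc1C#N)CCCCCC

Heavy atoms from the SMILES: 12 C, 3 N, 2 O.
Implicit hydrogens by atom environment:
  5 × C: 2 H each → 10
  3 × C (aromatic): no H
  2 × C: no H
  2 × N (aromatic): no H
  1 × C: 3 H
  1 × C (aromatic): 1 H
  1 × N: no H
  1 × O: no H
  1 × O (charge -1): no H
  Total hydrogens = 14.
Net charge -1.
Molecular formula: C12H14N3O2-

C12H14N3O2-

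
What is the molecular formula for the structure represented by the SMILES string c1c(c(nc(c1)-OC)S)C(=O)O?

Heavy atoms from the SMILES: 7 C, 1 N, 3 O, 1 S.
Implicit hydrogens by atom environment:
  3 × C (aromatic): no H
  2 × C (aromatic): 1 H each → 2
  2 × O: no H
  1 × C: 3 H
  1 × C: no H
  1 × N (aromatic): no H
  1 × O: 1 H
  1 × S: 1 H
  Total hydrogens = 7.
Molecular formula: C7H7NO3S

C7H7NO3S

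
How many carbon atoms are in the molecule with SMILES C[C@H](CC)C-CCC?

8

The symbol for carbon appears 8 times in the SMILES.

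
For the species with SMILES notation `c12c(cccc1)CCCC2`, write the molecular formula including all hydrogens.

C10H12

Heavy atoms from the SMILES: 10 C.
Implicit hydrogens by atom environment:
  4 × C: 2 H each → 8
  4 × C (aromatic): 1 H each → 4
  2 × C (aromatic): no H
  Total hydrogens = 12.
Molecular formula: C10H12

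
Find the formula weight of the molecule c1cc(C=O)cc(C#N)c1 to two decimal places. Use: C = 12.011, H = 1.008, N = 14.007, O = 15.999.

Molecular formula: C8H5NO.
M = 8×12.011 + 5×1.008 + 1×14.007 + 1×15.999 = 131.13 g/mol.

131.13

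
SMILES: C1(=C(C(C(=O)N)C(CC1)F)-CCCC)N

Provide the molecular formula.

Heavy atoms from the SMILES: 11 C, 1 F, 2 N, 1 O.
Implicit hydrogens by atom environment:
  5 × C: 2 H each → 10
  3 × C: no H
  2 × C: 1 H each → 2
  2 × N: 2 H each → 4
  1 × C: 3 H
  1 × F: no H
  1 × O: no H
  Total hydrogens = 19.
Molecular formula: C11H19FN2O

C11H19FN2O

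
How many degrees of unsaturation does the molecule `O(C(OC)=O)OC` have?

1

Molecular formula from the SMILES: C3H6O4.
DoU = (2C + 2 + N − H − X)/2 = (2·3 + 2 + 0 − 6 − 0)/2 = 2/2 = 1.
(Structurally: 0 ring(s) + 1 π bond(s) = 1.)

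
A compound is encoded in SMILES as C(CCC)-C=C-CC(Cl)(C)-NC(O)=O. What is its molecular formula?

C10H18ClNO2

Heavy atoms from the SMILES: 10 C, 1 Cl, 1 N, 2 O.
Implicit hydrogens by atom environment:
  4 × C: 2 H each → 8
  2 × C: 3 H each → 6
  2 × C: 1 H each → 2
  2 × C: no H
  1 × Cl: no H
  1 × N: 1 H
  1 × O: 1 H
  1 × O: no H
  Total hydrogens = 18.
Molecular formula: C10H18ClNO2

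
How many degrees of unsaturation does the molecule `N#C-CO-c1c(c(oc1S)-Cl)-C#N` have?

7

Molecular formula from the SMILES: C7H3ClN2O2S.
DoU = (2C + 2 + N − H − X)/2 = (2·7 + 2 + 2 − 3 − 1)/2 = 14/2 = 7.
(Structurally: 1 ring(s) + 6 π bond(s) = 7.)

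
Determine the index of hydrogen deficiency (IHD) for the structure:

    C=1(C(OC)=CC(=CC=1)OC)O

Molecular formula from the SMILES: C8H10O3.
DoU = (2C + 2 + N − H − X)/2 = (2·8 + 2 + 0 − 10 − 0)/2 = 8/2 = 4.
(Structurally: 1 ring(s) + 3 π bond(s) = 4.)

4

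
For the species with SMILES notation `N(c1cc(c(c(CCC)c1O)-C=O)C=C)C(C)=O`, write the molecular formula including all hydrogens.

C14H17NO3

Heavy atoms from the SMILES: 14 C, 1 N, 3 O.
Implicit hydrogens by atom environment:
  5 × C (aromatic): no H
  3 × C: 2 H each → 6
  2 × C: 3 H each → 6
  2 × C: 1 H each → 2
  2 × O: no H
  1 × C (aromatic): 1 H
  1 × C: no H
  1 × N: 1 H
  1 × O: 1 H
  Total hydrogens = 17.
Molecular formula: C14H17NO3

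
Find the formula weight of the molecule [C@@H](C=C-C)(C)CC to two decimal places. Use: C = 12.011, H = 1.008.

98.19

Molecular formula: C7H14.
M = 7×12.011 + 14×1.008 = 98.19 g/mol.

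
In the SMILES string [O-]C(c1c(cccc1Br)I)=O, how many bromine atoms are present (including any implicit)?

The symbol for bromine appears 1 time in the SMILES.

1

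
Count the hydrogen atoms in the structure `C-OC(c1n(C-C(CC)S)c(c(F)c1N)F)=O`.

Hydrogens are implicit in SMILES; fill each atom to its normal valence:
  4 × C (aromatic): no H
  2 × C: 3 H each → 6
  2 × C: 2 H each → 4
  2 × F: no H
  2 × O: no H
  1 × C: 1 H
  1 × C: no H
  1 × N: 2 H
  1 × N (aromatic): no H
  1 × S: 1 H
  Total hydrogens = 14.

14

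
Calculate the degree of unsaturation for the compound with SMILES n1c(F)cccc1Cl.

4

Molecular formula from the SMILES: C5H3ClFN.
DoU = (2C + 2 + N − H − X)/2 = (2·5 + 2 + 1 − 3 − 2)/2 = 8/2 = 4.
(Structurally: 1 ring(s) + 3 π bond(s) = 4.)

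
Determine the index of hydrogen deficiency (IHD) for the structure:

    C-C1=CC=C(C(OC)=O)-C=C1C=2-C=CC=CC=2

9

Molecular formula from the SMILES: C15H14O2.
DoU = (2C + 2 + N − H − X)/2 = (2·15 + 2 + 0 − 14 − 0)/2 = 18/2 = 9.
(Structurally: 2 ring(s) + 7 π bond(s) = 9.)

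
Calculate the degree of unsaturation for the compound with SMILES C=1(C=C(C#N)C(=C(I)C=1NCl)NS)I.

6

Molecular formula from the SMILES: C7H4ClI2N3S.
DoU = (2C + 2 + N − H − X)/2 = (2·7 + 2 + 3 − 4 − 3)/2 = 12/2 = 6.
(Structurally: 1 ring(s) + 5 π bond(s) = 6.)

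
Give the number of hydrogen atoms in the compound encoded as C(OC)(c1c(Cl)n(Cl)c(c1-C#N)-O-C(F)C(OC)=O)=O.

Hydrogens are implicit in SMILES; fill each atom to its normal valence:
  5 × O: no H
  4 × C (aromatic): no H
  3 × C: no H
  2 × C: 3 H each → 6
  2 × Cl: no H
  1 × C: 1 H
  1 × F: no H
  1 × N (aromatic): no H
  1 × N: no H
  Total hydrogens = 7.

7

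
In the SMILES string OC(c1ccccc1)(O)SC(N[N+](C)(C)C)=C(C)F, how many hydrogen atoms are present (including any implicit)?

20

Hydrogens are implicit in SMILES; fill each atom to its normal valence:
  5 × C (aromatic): 1 H each → 5
  4 × C: 3 H each → 12
  3 × C: no H
  2 × O: 1 H each → 2
  1 × C (aromatic): no H
  1 × F: no H
  1 × N: 1 H
  1 × N (charge +1): no H
  1 × S: no H
  Total hydrogens = 20.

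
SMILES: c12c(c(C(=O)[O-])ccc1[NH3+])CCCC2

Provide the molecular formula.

C11H13NO2

Heavy atoms from the SMILES: 11 C, 1 N, 2 O.
Implicit hydrogens by atom environment:
  4 × C: 2 H each → 8
  4 × C (aromatic): no H
  2 × C (aromatic): 1 H each → 2
  1 × C: no H
  1 × N (charge +1): 3 H
  1 × O: no H
  1 × O (charge -1): no H
  Total hydrogens = 13.
Molecular formula: C11H13NO2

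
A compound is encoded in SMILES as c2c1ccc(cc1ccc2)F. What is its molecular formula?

Heavy atoms from the SMILES: 10 C, 1 F.
Implicit hydrogens by atom environment:
  7 × C (aromatic): 1 H each → 7
  3 × C (aromatic): no H
  1 × F: no H
  Total hydrogens = 7.
Molecular formula: C10H7F

C10H7F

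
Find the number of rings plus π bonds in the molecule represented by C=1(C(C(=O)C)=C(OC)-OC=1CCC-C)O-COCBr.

4

Molecular formula from the SMILES: C13H19BrO5.
DoU = (2C + 2 + N − H − X)/2 = (2·13 + 2 + 0 − 19 − 1)/2 = 8/2 = 4.
(Structurally: 1 ring(s) + 3 π bond(s) = 4.)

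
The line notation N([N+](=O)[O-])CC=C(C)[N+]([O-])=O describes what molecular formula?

C4H7N3O4

Heavy atoms from the SMILES: 4 C, 3 N, 4 O.
Implicit hydrogens by atom environment:
  2 × N (charge +1): no H
  2 × O: no H
  2 × O (charge -1): no H
  1 × C: 3 H
  1 × C: 2 H
  1 × C: 1 H
  1 × C: no H
  1 × N: 1 H
  Total hydrogens = 7.
Molecular formula: C4H7N3O4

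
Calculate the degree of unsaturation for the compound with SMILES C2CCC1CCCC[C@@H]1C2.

2

Molecular formula from the SMILES: C10H18.
DoU = (2C + 2 + N − H − X)/2 = (2·10 + 2 + 0 − 18 − 0)/2 = 4/2 = 2.
(Structurally: 2 ring(s) + 0 π bond(s) = 2.)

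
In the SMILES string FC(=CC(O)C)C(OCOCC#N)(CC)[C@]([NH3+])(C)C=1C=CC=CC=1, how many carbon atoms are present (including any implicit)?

The symbol for carbon appears 18 times in the SMILES.

18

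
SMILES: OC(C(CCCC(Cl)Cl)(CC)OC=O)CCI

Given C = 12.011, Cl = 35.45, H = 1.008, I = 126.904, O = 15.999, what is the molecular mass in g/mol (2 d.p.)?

Molecular formula: C11H19Cl2IO3.
M = 11×12.011 + 2×35.45 + 19×1.008 + 1×126.904 + 3×15.999 = 397.07 g/mol.

397.07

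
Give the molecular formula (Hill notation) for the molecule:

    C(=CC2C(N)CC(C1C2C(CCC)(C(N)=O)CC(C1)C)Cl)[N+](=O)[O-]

Heavy atoms from the SMILES: 17 C, 1 Cl, 3 N, 3 O.
Implicit hydrogens by atom environment:
  8 × C: 1 H each → 8
  5 × C: 2 H each → 10
  2 × C: 3 H each → 6
  2 × C: no H
  2 × N: 2 H each → 4
  2 × O: no H
  1 × Cl: no H
  1 × N (charge +1): no H
  1 × O (charge -1): no H
  Total hydrogens = 28.
Molecular formula: C17H28ClN3O3

C17H28ClN3O3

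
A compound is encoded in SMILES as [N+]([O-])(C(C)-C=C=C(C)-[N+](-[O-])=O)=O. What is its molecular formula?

Heavy atoms from the SMILES: 6 C, 2 N, 4 O.
Implicit hydrogens by atom environment:
  2 × C: 3 H each → 6
  2 × C: 1 H each → 2
  2 × C: no H
  2 × N (charge +1): no H
  2 × O: no H
  2 × O (charge -1): no H
  Total hydrogens = 8.
Molecular formula: C6H8N2O4

C6H8N2O4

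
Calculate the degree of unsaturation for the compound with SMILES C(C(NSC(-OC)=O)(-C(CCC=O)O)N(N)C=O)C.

3

Molecular formula from the SMILES: C10H19N3O5S.
DoU = (2C + 2 + N − H − X)/2 = (2·10 + 2 + 3 − 19 − 0)/2 = 6/2 = 3.
(Structurally: 0 ring(s) + 3 π bond(s) = 3.)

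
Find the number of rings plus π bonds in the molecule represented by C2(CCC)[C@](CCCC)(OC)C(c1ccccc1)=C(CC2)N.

Molecular formula from the SMILES: C20H31NO.
DoU = (2C + 2 + N − H − X)/2 = (2·20 + 2 + 1 − 31 − 0)/2 = 12/2 = 6.
(Structurally: 2 ring(s) + 4 π bond(s) = 6.)

6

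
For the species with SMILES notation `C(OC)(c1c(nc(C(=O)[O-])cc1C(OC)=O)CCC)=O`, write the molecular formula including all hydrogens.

Heavy atoms from the SMILES: 13 C, 1 N, 6 O.
Implicit hydrogens by atom environment:
  5 × O: no H
  4 × C (aromatic): no H
  3 × C: 3 H each → 9
  3 × C: no H
  2 × C: 2 H each → 4
  1 × C (aromatic): 1 H
  1 × N (aromatic): no H
  1 × O (charge -1): no H
  Total hydrogens = 14.
Net charge -1.
Molecular formula: C13H14NO6-

C13H14NO6-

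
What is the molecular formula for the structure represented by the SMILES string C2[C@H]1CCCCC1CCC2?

Heavy atoms from the SMILES: 10 C.
Implicit hydrogens by atom environment:
  8 × C: 2 H each → 16
  2 × C: 1 H each → 2
  Total hydrogens = 18.
Molecular formula: C10H18

C10H18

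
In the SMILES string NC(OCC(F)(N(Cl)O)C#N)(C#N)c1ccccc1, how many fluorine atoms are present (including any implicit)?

1

The symbol for fluorine appears 1 time in the SMILES.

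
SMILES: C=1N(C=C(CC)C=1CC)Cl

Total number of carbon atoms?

8

The symbol for carbon appears 8 times in the SMILES. (Cl is a single chlorine, not C + l.)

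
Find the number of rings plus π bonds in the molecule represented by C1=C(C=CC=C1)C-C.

Molecular formula from the SMILES: C8H10.
DoU = (2C + 2 + N − H − X)/2 = (2·8 + 2 + 0 − 10 − 0)/2 = 8/2 = 4.
(Structurally: 1 ring(s) + 3 π bond(s) = 4.)

4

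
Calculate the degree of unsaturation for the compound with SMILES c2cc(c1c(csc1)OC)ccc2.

Molecular formula from the SMILES: C11H10OS.
DoU = (2C + 2 + N − H − X)/2 = (2·11 + 2 + 0 − 10 − 0)/2 = 14/2 = 7.
(Structurally: 2 ring(s) + 5 π bond(s) = 7.)

7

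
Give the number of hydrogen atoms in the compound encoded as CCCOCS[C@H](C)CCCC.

22

Hydrogens are implicit in SMILES; fill each atom to its normal valence:
  6 × C: 2 H each → 12
  3 × C: 3 H each → 9
  1 × C: 1 H
  1 × O: no H
  1 × S: no H
  Total hydrogens = 22.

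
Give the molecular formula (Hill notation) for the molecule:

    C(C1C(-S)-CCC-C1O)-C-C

C9H18OS

Heavy atoms from the SMILES: 9 C, 1 O, 1 S.
Implicit hydrogens by atom environment:
  5 × C: 2 H each → 10
  3 × C: 1 H each → 3
  1 × C: 3 H
  1 × O: 1 H
  1 × S: 1 H
  Total hydrogens = 18.
Molecular formula: C9H18OS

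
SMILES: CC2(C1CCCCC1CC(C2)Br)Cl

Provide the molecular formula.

Heavy atoms from the SMILES: 1 Br, 11 C, 1 Cl.
Implicit hydrogens by atom environment:
  6 × C: 2 H each → 12
  3 × C: 1 H each → 3
  1 × Br: no H
  1 × C: 3 H
  1 × C: no H
  1 × Cl: no H
  Total hydrogens = 18.
Molecular formula: C11H18BrCl

C11H18BrCl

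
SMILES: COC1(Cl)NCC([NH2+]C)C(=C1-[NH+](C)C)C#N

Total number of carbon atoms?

The symbol for carbon appears 10 times in the SMILES. (Cl is a single chlorine, not C + l.)

10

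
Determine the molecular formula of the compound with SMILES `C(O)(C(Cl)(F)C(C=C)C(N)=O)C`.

C7H11ClFNO2

Heavy atoms from the SMILES: 7 C, 1 Cl, 1 F, 1 N, 2 O.
Implicit hydrogens by atom environment:
  3 × C: 1 H each → 3
  2 × C: no H
  1 × C: 3 H
  1 × C: 2 H
  1 × Cl: no H
  1 × F: no H
  1 × N: 2 H
  1 × O: 1 H
  1 × O: no H
  Total hydrogens = 11.
Molecular formula: C7H11ClFNO2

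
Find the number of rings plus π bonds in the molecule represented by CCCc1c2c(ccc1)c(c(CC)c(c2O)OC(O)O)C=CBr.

8

Molecular formula from the SMILES: C18H21BrO4.
DoU = (2C + 2 + N − H − X)/2 = (2·18 + 2 + 0 − 21 − 1)/2 = 16/2 = 8.
(Structurally: 2 ring(s) + 6 π bond(s) = 8.)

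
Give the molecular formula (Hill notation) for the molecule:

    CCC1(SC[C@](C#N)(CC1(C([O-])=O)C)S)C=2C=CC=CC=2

Heavy atoms from the SMILES: 16 C, 1 N, 2 O, 2 S.
Implicit hydrogens by atom environment:
  5 × C (aromatic): 1 H each → 5
  5 × C: no H
  3 × C: 2 H each → 6
  2 × C: 3 H each → 6
  1 × C (aromatic): no H
  1 × N: no H
  1 × O: no H
  1 × O (charge -1): no H
  1 × S: 1 H
  1 × S: no H
  Total hydrogens = 18.
Net charge -1.
Molecular formula: C16H18NO2S2-

C16H18NO2S2-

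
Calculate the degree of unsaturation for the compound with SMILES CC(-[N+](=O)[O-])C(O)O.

Molecular formula from the SMILES: C3H7NO4.
DoU = (2C + 2 + N − H − X)/2 = (2·3 + 2 + 1 − 7 − 0)/2 = 2/2 = 1.
(Structurally: 0 ring(s) + 1 π bond(s) = 1.)

1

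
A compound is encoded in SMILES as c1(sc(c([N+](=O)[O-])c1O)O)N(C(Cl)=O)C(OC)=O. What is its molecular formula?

C7H5ClN2O7S

Heavy atoms from the SMILES: 7 C, 1 Cl, 2 N, 7 O, 1 S.
Implicit hydrogens by atom environment:
  4 × C (aromatic): no H
  4 × O: no H
  2 × C: no H
  2 × O: 1 H each → 2
  1 × C: 3 H
  1 × Cl: no H
  1 × N (charge +1): no H
  1 × N: no H
  1 × O (charge -1): no H
  1 × S (aromatic): no H
  Total hydrogens = 5.
Molecular formula: C7H5ClN2O7S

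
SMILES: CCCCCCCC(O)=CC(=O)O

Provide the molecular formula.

Heavy atoms from the SMILES: 10 C, 3 O.
Implicit hydrogens by atom environment:
  6 × C: 2 H each → 12
  2 × C: no H
  2 × O: 1 H each → 2
  1 × C: 3 H
  1 × C: 1 H
  1 × O: no H
  Total hydrogens = 18.
Molecular formula: C10H18O3

C10H18O3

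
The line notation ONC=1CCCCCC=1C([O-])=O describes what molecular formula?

Heavy atoms from the SMILES: 8 C, 1 N, 3 O.
Implicit hydrogens by atom environment:
  5 × C: 2 H each → 10
  3 × C: no H
  1 × N: 1 H
  1 × O: 1 H
  1 × O: no H
  1 × O (charge -1): no H
  Total hydrogens = 12.
Net charge -1.
Molecular formula: C8H12NO3-

C8H12NO3-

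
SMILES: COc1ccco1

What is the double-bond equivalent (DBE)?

3

Molecular formula from the SMILES: C5H6O2.
DoU = (2C + 2 + N − H − X)/2 = (2·5 + 2 + 0 − 6 − 0)/2 = 6/2 = 3.
(Structurally: 1 ring(s) + 2 π bond(s) = 3.)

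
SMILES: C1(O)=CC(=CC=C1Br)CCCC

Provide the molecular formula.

Heavy atoms from the SMILES: 1 Br, 10 C, 1 O.
Implicit hydrogens by atom environment:
  3 × C: 2 H each → 6
  3 × C (aromatic): 1 H each → 3
  3 × C (aromatic): no H
  1 × Br: no H
  1 × C: 3 H
  1 × O: 1 H
  Total hydrogens = 13.
Molecular formula: C10H13BrO

C10H13BrO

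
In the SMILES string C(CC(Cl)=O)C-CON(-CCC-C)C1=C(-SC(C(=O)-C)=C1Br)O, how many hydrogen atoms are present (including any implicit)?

Hydrogens are implicit in SMILES; fill each atom to its normal valence:
  7 × C: 2 H each → 14
  4 × C (aromatic): no H
  3 × O: no H
  2 × C: 3 H each → 6
  2 × C: no H
  1 × Br: no H
  1 × Cl: no H
  1 × N: no H
  1 × O: 1 H
  1 × S (aromatic): no H
  Total hydrogens = 21.

21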